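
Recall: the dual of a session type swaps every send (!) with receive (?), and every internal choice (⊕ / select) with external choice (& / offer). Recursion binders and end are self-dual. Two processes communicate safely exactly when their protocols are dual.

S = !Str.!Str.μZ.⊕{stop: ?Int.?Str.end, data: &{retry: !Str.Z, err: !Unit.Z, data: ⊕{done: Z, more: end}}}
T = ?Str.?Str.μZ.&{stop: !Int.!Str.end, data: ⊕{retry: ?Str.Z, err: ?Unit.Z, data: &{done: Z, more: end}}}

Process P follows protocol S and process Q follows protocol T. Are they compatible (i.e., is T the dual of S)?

!Str vs ?Str  ✓
  !Str vs ?Str  ✓
    μZ vs μZ  ✓ (μ self-dual)
      ⊕{stop,data} vs &{stop,data}  ✓ same labels
        [stop]
          ?Int vs !Int  ✓
            ?Str vs !Str  ✓
              end vs end  ✓
        [data]
          &{retry,err,data} vs ⊕{retry,err,data}  ✓ same labels
            [retry]
              !Str vs ?Str  ✓
                Z vs Z  ✓
            [err]
              !Unit vs ?Unit  ✓
                Z vs Z  ✓
            [data]
              ⊕{done,more} vs &{done,more}  ✓ same labels
                [done]
                  Z vs Z  ✓
                [more]
                  end vs end  ✓

YES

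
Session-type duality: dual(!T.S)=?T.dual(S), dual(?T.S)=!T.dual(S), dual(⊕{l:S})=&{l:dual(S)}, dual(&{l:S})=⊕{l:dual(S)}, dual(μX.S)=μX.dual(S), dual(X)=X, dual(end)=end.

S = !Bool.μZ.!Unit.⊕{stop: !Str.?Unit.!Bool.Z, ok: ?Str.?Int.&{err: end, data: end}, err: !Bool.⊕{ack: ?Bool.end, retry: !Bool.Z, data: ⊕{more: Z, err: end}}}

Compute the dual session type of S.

!Bool = ?Bool
  μZ = μZ  (μ self-dual)
    !Unit = ?Unit
      ⊕{stop,ok,err} = &{stop,ok,err}  (internal→external)
        • stop:
          !Str = ?Str
            ?Unit = !Unit
              !Bool = ?Bool
                Z ↦ Z
        • ok:
          ?Str = !Str
            ?Int = !Int
              &{err,data} = ⊕{err,data}  (offer→select)
                • err:
                  end ↦ end
                • data:
                  end ↦ end
        • err:
          !Bool = ?Bool
            ⊕{ack,retry,data} = &{ack,retry,data}  (internal→external)
              • ack:
                ?Bool = !Bool
                  end ↦ end
              • retry:
                !Bool = ?Bool
                  Z ↦ Z
              • data:
                ⊕{more,err} = &{more,err}  (internal→external)
                  • more:
                    Z ↦ Z
                  • err:
                    end ↦ end

?Bool.μZ.?Unit.&{stop: ?Str.!Unit.?Bool.Z, ok: !Str.!Int.⊕{err: end, data: end}, err: ?Bool.&{ack: !Bool.end, retry: ?Bool.Z, data: &{more: Z, err: end}}}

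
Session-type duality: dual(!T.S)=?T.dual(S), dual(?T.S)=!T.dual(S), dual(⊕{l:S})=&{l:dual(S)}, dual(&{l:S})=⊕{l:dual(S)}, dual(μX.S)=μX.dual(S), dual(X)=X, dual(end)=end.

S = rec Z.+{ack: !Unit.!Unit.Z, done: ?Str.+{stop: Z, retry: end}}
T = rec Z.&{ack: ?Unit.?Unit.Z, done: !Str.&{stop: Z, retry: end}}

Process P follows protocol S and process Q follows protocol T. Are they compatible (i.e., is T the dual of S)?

YES

rec Z ‖ rec Z  ✓ (binder kept)
  +{ack,done} ‖ &{ack,done}  ✓ labels match
    case ack:
      !Unit ‖ ?Unit  ✓
        !Unit ‖ ?Unit  ✓
          Z ‖ Z  ✓
    case done:
      ?Str ‖ !Str  ✓
        +{stop,retry} ‖ &{stop,retry}  ✓ labels match
          case stop:
            Z ‖ Z  ✓
          case retry:
            end ‖ end  ✓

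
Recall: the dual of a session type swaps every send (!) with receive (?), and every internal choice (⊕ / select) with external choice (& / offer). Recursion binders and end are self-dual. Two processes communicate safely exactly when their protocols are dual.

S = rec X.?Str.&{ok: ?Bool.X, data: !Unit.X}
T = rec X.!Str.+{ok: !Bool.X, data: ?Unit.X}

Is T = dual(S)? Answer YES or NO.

rec X | rec X  ok (binder kept)
  ?Str | !Str  ok
    &{ok,data} | +{ok,data}  ok same labels
      • ok:
        ?Bool | !Bool  ok
          X | X  ok
      • data:
        !Unit | ?Unit  ok
          X | X  ok

YES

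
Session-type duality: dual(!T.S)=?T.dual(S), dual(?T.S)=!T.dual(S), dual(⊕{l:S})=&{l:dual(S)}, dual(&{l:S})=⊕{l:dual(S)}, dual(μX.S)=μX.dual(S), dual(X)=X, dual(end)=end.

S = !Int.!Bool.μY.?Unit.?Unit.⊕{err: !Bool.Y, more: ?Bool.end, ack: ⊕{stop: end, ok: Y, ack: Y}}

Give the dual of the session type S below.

!Int = ?Int
  !Bool = ?Bool
    μY = μY  (rec unchanged)
      ?Unit = !Unit
        ?Unit = !Unit
          ⊕{err,more,ack} = &{err,more,ack}  (internal→external)
            [err]
              !Bool = ?Bool
                Y ↦ Y
            [more]
              ?Bool = !Bool
                end ↦ end
            [ack]
              ⊕{stop,ok,ack} = &{stop,ok,ack}  (internal→external)
                [stop]
                  end ↦ end
                [ok]
                  Y ↦ Y
                [ack]
                  Y ↦ Y

?Int.?Bool.μY.!Unit.!Unit.&{err: ?Bool.Y, more: !Bool.end, ack: &{stop: end, ok: Y, ack: Y}}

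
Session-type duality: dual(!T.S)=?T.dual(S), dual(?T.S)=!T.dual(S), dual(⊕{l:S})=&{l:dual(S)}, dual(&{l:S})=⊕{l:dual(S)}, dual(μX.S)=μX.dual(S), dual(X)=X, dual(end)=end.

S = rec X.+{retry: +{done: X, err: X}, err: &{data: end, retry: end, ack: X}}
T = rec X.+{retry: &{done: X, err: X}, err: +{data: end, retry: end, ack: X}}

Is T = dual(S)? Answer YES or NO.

rec X vs rec X  match (rec unchanged)
  +{retry,err} vs +{retry,err}  ✗ choice polarity not flipped — not dual

NO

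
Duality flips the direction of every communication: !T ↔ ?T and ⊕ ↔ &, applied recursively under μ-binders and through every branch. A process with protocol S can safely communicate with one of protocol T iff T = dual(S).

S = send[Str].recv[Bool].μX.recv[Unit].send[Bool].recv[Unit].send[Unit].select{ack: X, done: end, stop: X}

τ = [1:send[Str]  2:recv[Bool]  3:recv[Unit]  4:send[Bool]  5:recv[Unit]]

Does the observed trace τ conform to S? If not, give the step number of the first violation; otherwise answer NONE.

[1] send[Str]  match  state: recv[Bool].μX.…
[2] recv[Bool]  match  state: μX.…
[3] recv[Unit]  match  state: send[Bool].recv[Unit].send[Unit].select{ack: μX.…, done: end, stop: μX.…}
[4] send[Bool]  match  state: recv[Unit].send[Unit].select{ack: μX.…, done: end, stop: μX.…}
[5] recv[Unit]  match  state: send[Unit].select{ack: μX.…, done: end, stop: μX.…}
trace exhausted — no violation

NONE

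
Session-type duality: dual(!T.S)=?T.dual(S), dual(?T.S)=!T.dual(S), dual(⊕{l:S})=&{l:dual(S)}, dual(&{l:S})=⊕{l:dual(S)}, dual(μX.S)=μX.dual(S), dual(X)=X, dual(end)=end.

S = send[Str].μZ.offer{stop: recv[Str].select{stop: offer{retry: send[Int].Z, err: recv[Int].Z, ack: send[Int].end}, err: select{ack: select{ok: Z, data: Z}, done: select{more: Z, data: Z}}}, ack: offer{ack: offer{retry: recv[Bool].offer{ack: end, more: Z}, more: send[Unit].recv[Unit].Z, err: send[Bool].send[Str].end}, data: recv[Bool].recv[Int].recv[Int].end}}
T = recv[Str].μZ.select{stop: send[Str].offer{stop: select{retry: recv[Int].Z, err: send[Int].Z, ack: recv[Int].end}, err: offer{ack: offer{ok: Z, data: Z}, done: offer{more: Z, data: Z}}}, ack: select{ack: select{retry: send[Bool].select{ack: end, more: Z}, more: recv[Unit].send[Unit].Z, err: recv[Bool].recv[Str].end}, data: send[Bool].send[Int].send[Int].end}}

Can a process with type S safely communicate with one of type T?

send[Str] | recv[Str]  ✓
  μZ | μZ  ✓ (rec unchanged)
    offer{stop,ack} | select{stop,ack}  ✓ label sets agree
      [stop]
        recv[Str] | send[Str]  ✓
          select{stop,err} | offer{stop,err}  ✓ label sets agree
            [stop]
              offer{retry,err,ack} | select{retry,err,ack}  ✓ label sets agree
                [retry]
                  send[Int] | recv[Int]  ✓
                    Z | Z  ✓
                [err]
                  recv[Int] | send[Int]  ✓
                    Z | Z  ✓
                [ack]
                  send[Int] | recv[Int]  ✓
                    end | end  ✓
            [err]
              select{ack,done} | offer{ack,done}  ✓ label sets agree
                [ack]
                  select{ok,data} | offer{ok,data}  ✓ label sets agree
                    [ok]
                      Z | Z  ✓
                    [data]
                      Z | Z  ✓
                [done]
                  select{more,data} | offer{more,data}  ✓ label sets agree
                    [more]
                      Z | Z  ✓
                    [data]
                      Z | Z  ✓
      [ack]
        offer{ack,data} | select{ack,data}  ✓ label sets agree
          [ack]
            offer{retry,more,err} | select{retry,more,err}  ✓ label sets agree
              [retry]
                recv[Bool] | send[Bool]  ✓
                  offer{ack,more} | select{ack,more}  ✓ label sets agree
                    [ack]
                      end | end  ✓
                    [more]
                      Z | Z  ✓
              [more]
                send[Unit] | recv[Unit]  ✓
                  recv[Unit] | send[Unit]  ✓
                    Z | Z  ✓
              [err]
                send[Bool] | recv[Bool]  ✓
                  send[Str] | recv[Str]  ✓
                    end | end  ✓
          [data]
            recv[Bool] | send[Bool]  ✓
              recv[Int] | send[Int]  ✓
                recv[Int] | send[Int]  ✓
                  end | end  ✓

YES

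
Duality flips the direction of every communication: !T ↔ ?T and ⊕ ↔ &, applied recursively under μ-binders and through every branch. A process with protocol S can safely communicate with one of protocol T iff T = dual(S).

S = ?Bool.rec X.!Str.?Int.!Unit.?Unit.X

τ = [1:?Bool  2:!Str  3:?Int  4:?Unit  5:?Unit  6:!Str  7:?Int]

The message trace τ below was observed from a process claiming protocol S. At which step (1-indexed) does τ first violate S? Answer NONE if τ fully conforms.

step 1: ?Bool  match  now at rec X.…
step 2: !Str  match  now at ?Int.!Unit.?Unit.rec X.…
step 3: ?Int  match  now at !Unit.?Unit.rec X.…
step 4: got ?Unit, protocol expects !Unit  ✗

4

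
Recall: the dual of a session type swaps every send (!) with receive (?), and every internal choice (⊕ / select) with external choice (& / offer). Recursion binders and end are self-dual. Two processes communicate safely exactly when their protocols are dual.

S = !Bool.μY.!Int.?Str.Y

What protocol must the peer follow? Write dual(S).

!Bool ↦ ?Bool
  μY ↦ μY  (μ self-dual)
    !Int ↦ ?Int
      ?Str ↦ !Str
        dual(Y) = Y

?Bool.μY.?Int.!Str.Y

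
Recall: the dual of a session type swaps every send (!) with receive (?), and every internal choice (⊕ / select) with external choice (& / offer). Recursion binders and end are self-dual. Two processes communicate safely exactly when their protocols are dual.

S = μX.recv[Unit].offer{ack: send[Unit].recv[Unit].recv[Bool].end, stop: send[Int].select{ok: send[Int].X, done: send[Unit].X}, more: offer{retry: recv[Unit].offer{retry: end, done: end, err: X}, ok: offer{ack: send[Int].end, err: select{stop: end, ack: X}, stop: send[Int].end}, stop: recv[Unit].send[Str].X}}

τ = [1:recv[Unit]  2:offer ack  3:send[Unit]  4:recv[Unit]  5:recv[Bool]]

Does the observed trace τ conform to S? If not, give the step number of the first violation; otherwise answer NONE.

step 1: recv[Unit]  match  now at offer{ack: send[Unit].recv[Unit].recv[Bool].end, stop: send[Int].select{ok: send[Int].μX.…, done: send[Unit].μX.…}, more: offer{retry: recv[Unit].offer{retry: end, done: end, err: μX.…}, ok: offer{ack: send[Int].end, err: select{stop: end, ack: μX.…}, stop: send[Int].end}, stop: recv[Unit].send[Str].μX.…}}
step 2: offer ack  match  now at send[Unit].recv[Unit].recv[Bool].end
step 3: send[Unit]  match  now at recv[Unit].recv[Bool].end
step 4: recv[Unit]  match  now at recv[Bool].end
step 5: recv[Bool]  match  now at end
all 5 steps conform

NONE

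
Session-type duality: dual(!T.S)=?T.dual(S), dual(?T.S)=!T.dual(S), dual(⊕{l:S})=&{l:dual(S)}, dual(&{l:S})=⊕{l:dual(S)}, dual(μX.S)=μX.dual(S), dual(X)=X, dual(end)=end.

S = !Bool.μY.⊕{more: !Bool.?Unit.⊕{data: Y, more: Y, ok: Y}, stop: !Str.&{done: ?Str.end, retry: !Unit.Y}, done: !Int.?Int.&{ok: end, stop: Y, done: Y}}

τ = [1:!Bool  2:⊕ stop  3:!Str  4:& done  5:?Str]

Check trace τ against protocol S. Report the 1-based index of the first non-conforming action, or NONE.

step 1: !Bool  match  residual = μY.…
step 2: ⊕ stop  match  residual = !Str.&{done: ?Str.end, retry: !Unit.μY.…}
step 3: !Str  match  residual = &{done: ?Str.end, retry: !Unit.μY.…}
step 4: & done  match  residual = ?Str.end
step 5: ?Str  match  residual = end
τ conforms to S (length 5)

NONE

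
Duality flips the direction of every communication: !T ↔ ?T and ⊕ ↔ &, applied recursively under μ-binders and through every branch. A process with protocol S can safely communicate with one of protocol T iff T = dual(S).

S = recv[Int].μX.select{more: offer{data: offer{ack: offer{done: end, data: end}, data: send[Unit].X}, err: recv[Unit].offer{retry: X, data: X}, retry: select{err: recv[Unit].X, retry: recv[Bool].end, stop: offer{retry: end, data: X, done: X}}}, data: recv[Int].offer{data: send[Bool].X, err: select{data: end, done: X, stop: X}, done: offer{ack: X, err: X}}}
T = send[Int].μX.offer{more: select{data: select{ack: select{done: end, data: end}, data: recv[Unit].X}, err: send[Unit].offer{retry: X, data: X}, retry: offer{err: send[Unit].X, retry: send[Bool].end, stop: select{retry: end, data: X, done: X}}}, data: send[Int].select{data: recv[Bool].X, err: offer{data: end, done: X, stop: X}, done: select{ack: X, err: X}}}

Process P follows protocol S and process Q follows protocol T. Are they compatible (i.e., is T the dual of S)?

NO

recv[Int] ‖ send[Int]  match
  μX ‖ μX  match (binder kept)
    select{more,data} ‖ offer{more,data}  match labels match
      [more]
        offer{data,err,retry} ‖ select{data,err,retry}  match labels match
          [data]
            offer{ack,data} ‖ select{ack,data}  match labels match
              [ack]
                offer{done,data} ‖ select{done,data}  match labels match
                  [done]
                    end ‖ end  match
                  [data]
                    end ‖ end  match
              [data]
                send[Unit] ‖ recv[Unit]  match
                  X ‖ X  match
          [err]
            recv[Unit] ‖ send[Unit]  match
              offer{retry,data} ‖ offer{retry,data}  ✗ choice polarity not flipped — not dual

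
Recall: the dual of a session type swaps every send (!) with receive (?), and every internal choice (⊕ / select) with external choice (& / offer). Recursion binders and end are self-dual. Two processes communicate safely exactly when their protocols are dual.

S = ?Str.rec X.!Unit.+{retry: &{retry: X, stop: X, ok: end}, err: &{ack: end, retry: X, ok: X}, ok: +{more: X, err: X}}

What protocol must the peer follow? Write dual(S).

?Str = !Str
  rec X = rec X  (μ self-dual)
    !Unit = ?Unit
      +{retry,err,ok} = &{retry,err,ok}  (internal→external)
        • retry:
          &{retry,stop,ok} = +{retry,stop,ok}  (offer→select)
            • retry:
              dual(X) = X
            • stop:
              dual(X) = X
            • ok:
              dual(end) = end
        • err:
          &{ack,retry,ok} = +{ack,retry,ok}  (offer→select)
            • ack:
              dual(end) = end
            • retry:
              dual(X) = X
            • ok:
              dual(X) = X
        • ok:
          +{more,err} = &{more,err}  (internal→external)
            • more:
              dual(X) = X
            • err:
              dual(X) = X

!Str.rec X.?Unit.&{retry: +{retry: X, stop: X, ok: end}, err: +{ack: end, retry: X, ok: X}, ok: &{more: X, err: X}}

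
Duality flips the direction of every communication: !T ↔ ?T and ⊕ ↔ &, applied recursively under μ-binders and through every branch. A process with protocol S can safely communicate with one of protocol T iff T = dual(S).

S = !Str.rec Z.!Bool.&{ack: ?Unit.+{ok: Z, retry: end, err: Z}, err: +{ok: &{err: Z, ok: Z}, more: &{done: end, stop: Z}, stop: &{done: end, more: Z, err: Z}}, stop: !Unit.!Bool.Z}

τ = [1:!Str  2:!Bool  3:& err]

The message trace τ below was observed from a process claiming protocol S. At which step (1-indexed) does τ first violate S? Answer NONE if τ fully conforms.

step 1: !Str  match  residual = rec Z.…
step 2: !Bool  match  residual = &{ack: ?Unit.+{ok: rec Z.…, retry: end, err: rec Z.…}, err: +{ok: &{err: rec Z.…, ok: rec Z.…}, more: &{done: end, stop: rec Z.…}, stop: &{done: end, more: rec Z.…, err: rec Z.…}}, stop: !Unit.!Bool.rec Z.…}
step 3: & err  match  residual = +{ok: &{err: rec Z.…, ok: rec Z.…}, more: &{done: end, stop: rec Z.…}, stop: &{done: end, more: rec Z.…, err: rec Z.…}}
τ conforms to S (length 3)

NONE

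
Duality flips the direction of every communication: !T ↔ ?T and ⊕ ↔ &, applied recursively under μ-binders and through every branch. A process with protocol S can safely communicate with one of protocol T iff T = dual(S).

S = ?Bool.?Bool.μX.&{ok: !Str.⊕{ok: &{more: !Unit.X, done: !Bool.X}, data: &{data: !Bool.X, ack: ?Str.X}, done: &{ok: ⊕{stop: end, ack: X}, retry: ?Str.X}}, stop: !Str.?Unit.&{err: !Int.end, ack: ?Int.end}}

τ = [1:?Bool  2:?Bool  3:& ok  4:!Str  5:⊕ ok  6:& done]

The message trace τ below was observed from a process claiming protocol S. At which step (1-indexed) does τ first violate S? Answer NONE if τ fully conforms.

NONE

@1 ?Bool  ✓  cont: ?Bool.μX.…
@2 ?Bool  ✓  cont: μX.…
@3 & ok  ✓  cont: !Str.⊕{ok: &{more: !Unit.μX.…, done: !Bool.μX.…}, data: &{data: !Bool.μX.…, ack: ?Str.μX.…}, done: &{ok: ⊕{stop: end, ack: μX.…}, retry: ?Str.μX.…}}
@4 !Str  ✓  cont: ⊕{ok: &{more: !Unit.μX.…, done: !Bool.μX.…}, data: &{data: !Bool.μX.…, ack: ?Str.μX.…}, done: &{ok: ⊕{stop: end, ack: μX.…}, retry: ?Str.μX.…}}
@5 ⊕ ok  ✓  cont: &{more: !Unit.μX.…, done: !Bool.μX.…}
@6 & done  ✓  cont: !Bool.μX.…
all 6 steps conform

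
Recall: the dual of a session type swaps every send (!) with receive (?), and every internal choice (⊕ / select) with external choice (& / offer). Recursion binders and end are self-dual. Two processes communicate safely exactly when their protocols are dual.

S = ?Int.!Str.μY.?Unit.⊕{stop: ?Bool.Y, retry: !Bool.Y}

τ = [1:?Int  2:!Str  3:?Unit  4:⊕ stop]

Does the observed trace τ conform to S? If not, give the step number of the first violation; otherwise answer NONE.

NONE

step 1: ?Int  ✓  residual = !Str.μY.…
step 2: !Str  ✓  residual = μY.…
step 3: ?Unit  ✓  residual = ⊕{stop: ?Bool.μY.…, retry: !Bool.μY.…}
step 4: ⊕ stop  ✓  residual = ?Bool.μY.…
trace exhausted — no violation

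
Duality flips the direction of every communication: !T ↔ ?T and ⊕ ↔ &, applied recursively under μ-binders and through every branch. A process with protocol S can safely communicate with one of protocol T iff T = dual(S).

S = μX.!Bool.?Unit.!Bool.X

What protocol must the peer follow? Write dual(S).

μX = μX  (rec unchanged)
  !Bool = ?Bool
    ?Unit = !Unit
      !Bool = ?Bool
        X self-dual

μX.?Bool.!Unit.?Bool.X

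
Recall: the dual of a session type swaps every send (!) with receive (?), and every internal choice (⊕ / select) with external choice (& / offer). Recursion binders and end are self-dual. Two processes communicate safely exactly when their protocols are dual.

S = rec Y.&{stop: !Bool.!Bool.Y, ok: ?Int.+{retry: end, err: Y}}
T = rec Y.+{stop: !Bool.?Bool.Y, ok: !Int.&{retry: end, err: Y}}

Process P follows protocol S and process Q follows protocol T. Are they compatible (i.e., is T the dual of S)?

rec Y | rec Y  ✓ (binder kept)
  &{stop,ok} | +{stop,ok}  ✓ labels match
    • stop:
      !Bool | !Bool  ✗ same direction on both sides — not dual

NO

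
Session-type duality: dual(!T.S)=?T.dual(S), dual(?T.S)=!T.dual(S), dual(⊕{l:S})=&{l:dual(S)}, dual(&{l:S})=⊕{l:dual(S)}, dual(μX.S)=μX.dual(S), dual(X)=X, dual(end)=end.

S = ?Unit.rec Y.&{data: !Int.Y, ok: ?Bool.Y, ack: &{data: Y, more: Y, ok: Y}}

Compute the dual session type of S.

?Unit → !Unit
  rec Y → rec Y  (binder kept)
    &{data,ok,ack} → +{data,ok,ack}  (external→internal)
      case data:
        !Int → ?Int
          Y self-dual
      case ok:
        ?Bool → !Bool
          Y self-dual
      case ack:
        &{data,more,ok} → +{data,more,ok}  (external→internal)
          case data:
            Y self-dual
          case more:
            Y self-dual
          case ok:
            Y self-dual

!Unit.rec Y.+{data: ?Int.Y, ok: !Bool.Y, ack: +{data: Y, more: Y, ok: Y}}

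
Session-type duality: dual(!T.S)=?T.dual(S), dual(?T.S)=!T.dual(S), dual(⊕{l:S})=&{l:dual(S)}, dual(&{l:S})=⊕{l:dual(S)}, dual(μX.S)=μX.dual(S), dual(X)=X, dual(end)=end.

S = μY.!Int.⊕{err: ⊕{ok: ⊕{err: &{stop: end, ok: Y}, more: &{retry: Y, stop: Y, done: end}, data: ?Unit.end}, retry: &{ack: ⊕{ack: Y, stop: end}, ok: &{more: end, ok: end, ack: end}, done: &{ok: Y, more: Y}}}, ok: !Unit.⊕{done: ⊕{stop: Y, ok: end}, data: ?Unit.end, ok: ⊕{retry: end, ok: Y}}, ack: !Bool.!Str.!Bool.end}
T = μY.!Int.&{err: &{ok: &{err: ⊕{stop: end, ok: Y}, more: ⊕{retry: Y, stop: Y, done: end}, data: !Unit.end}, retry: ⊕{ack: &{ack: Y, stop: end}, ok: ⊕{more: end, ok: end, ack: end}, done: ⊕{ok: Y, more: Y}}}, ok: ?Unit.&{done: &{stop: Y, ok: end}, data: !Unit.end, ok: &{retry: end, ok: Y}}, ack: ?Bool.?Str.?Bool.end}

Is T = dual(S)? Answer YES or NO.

NO

μY ‖ μY  match (binder kept)
  !Int ‖ !Int  ✗ same direction on both sides — not dual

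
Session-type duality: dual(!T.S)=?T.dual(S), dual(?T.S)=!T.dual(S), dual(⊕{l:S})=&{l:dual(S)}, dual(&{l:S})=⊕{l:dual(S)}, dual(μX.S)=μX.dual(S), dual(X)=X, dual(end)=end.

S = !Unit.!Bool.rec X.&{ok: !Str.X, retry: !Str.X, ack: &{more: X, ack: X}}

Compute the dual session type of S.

?Unit.?Bool.rec X.+{ok: ?Str.X, retry: ?Str.X, ack: +{more: X, ack: X}}

!Unit ↦ ?Unit
  !Bool ↦ ?Bool
    rec X ↦ rec X  (μ self-dual)
      &{ok,retry,ack} ↦ +{ok,retry,ack}  (external→internal)
        [ok]
          !Str ↦ ?Str
            X self-dual
        [retry]
          !Str ↦ ?Str
            X self-dual
        [ack]
          &{more,ack} ↦ +{more,ack}  (external→internal)
            [more]
              X self-dual
            [ack]
              X self-dual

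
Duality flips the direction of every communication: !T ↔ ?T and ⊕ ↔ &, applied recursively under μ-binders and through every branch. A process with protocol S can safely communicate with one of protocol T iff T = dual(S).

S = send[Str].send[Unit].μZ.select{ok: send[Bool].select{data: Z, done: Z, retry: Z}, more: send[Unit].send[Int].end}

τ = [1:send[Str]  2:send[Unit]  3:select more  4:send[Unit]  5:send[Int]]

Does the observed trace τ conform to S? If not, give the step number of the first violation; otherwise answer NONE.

step 1: send[Str]  match  cont: send[Unit].μZ.…
step 2: send[Unit]  match  cont: μZ.…
step 3: select more  match  cont: send[Unit].send[Int].end
step 4: send[Unit]  match  cont: send[Int].end
step 5: send[Int]  match  cont: end
all 5 steps conform

NONE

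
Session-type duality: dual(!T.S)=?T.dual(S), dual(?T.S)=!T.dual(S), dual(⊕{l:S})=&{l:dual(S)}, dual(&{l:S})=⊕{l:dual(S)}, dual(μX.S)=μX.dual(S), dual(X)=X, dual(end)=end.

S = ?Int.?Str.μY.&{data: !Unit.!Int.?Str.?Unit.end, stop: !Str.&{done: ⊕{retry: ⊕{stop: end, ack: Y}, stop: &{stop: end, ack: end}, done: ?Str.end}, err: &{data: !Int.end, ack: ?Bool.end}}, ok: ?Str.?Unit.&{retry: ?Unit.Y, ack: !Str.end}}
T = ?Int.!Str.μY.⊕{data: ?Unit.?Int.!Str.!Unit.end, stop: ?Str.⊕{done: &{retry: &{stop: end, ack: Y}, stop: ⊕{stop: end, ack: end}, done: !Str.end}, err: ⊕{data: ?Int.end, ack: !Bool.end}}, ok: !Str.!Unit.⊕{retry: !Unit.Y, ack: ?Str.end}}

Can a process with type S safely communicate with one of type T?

NO

?Int | ?Int  ✗ same direction on both sides — not dual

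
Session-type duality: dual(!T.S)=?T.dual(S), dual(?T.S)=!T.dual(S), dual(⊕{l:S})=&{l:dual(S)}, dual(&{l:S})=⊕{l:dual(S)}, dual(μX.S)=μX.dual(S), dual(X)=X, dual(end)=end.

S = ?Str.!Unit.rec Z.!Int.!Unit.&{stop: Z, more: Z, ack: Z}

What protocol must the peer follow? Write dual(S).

!Str.?Unit.rec Z.?Int.?Unit.+{stop: Z, more: Z, ack: Z}

?Str → !Str
  !Unit → ?Unit
    rec Z → rec Z  (rec unchanged)
      !Int → ?Int
        !Unit → ?Unit
          &{stop,more,ack} → +{stop,more,ack}  (&→⊕)
            • stop:
              Z self-dual
            • more:
              Z self-dual
            • ack:
              Z self-dual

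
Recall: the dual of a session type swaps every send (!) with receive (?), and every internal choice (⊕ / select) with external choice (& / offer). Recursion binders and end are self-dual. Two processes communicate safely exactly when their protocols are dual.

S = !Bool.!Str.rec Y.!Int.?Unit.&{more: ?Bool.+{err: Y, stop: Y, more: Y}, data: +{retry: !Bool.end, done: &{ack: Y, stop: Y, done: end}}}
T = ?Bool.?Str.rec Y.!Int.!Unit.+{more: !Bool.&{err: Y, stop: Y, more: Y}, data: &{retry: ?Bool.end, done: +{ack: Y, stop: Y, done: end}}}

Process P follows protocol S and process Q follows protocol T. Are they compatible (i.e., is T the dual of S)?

!Bool ‖ ?Bool  ✓
  !Str ‖ ?Str  ✓
    rec Y ‖ rec Y  ✓ (rec unchanged)
      !Int ‖ !Int  ✗ same direction on both sides — not dual

NO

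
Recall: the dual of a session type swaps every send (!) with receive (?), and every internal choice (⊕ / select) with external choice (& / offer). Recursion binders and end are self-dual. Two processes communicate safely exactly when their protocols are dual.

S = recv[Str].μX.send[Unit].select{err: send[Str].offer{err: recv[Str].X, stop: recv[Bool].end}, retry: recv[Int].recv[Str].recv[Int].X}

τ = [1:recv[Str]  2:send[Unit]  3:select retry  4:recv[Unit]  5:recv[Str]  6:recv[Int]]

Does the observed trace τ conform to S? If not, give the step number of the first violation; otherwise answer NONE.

4

step 1: recv[Str]  ok  state: μX.…
step 2: send[Unit]  ok  state: select{err: send[Str].offer{err: recv[Str].μX.…, stop: recv[Bool].end}, retry: recv[Int].recv[Str].recv[Int].μX.…}
step 3: select retry  ok  state: recv[Int].recv[Str].recv[Int].μX.…
step 4: got recv[Unit], protocol expects recv[Int]  ✗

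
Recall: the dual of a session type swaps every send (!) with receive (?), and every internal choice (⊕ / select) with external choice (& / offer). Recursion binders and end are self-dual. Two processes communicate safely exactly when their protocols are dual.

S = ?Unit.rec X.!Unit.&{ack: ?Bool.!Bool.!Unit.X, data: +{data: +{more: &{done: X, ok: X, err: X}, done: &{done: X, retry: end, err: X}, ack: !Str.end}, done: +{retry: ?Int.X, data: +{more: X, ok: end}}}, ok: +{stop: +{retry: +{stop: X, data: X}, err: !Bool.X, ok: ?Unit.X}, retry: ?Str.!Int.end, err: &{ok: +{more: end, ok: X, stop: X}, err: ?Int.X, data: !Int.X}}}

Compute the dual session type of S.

?Unit → !Unit
  rec X → rec X  (μ self-dual)
    !Unit → ?Unit
      &{ack,data,ok} → +{ack,data,ok}  (offer→select)
        [ack]
          ?Bool → !Bool
            !Bool → ?Bool
              !Unit → ?Unit
                dual(X) = X
        [data]
          +{data,done} → &{data,done}  (⊕→&)
            [data]
              +{more,done,ack} → &{more,done,ack}  (⊕→&)
                [more]
                  &{done,ok,err} → +{done,ok,err}  (offer→select)
                    [done]
                      dual(X) = X
                    [ok]
                      dual(X) = X
                    [err]
                      dual(X) = X
                [done]
                  &{done,retry,err} → +{done,retry,err}  (offer→select)
                    [done]
                      dual(X) = X
                    [retry]
                      dual(end) = end
                    [err]
                      dual(X) = X
                [ack]
                  !Str → ?Str
                    dual(end) = end
            [done]
              +{retry,data} → &{retry,data}  (⊕→&)
                [retry]
                  ?Int → !Int
                    dual(X) = X
                [data]
                  +{more,ok} → &{more,ok}  (⊕→&)
                    [more]
                      dual(X) = X
                    [ok]
                      dual(end) = end
        [ok]
          +{stop,retry,err} → &{stop,retry,err}  (⊕→&)
            [stop]
              +{retry,err,ok} → &{retry,err,ok}  (⊕→&)
                [retry]
                  +{stop,data} → &{stop,data}  (⊕→&)
                    [stop]
                      dual(X) = X
                    [data]
                      dual(X) = X
                [err]
                  !Bool → ?Bool
                    dual(X) = X
                [ok]
                  ?Unit → !Unit
                    dual(X) = X
            [retry]
              ?Str → !Str
                !Int → ?Int
                  dual(end) = end
            [err]
              &{ok,err,data} → +{ok,err,data}  (offer→select)
                [ok]
                  +{more,ok,stop} → &{more,ok,stop}  (⊕→&)
                    [more]
                      dual(end) = end
                    [ok]
                      dual(X) = X
                    [stop]
                      dual(X) = X
                [err]
                  ?Int → !Int
                    dual(X) = X
                [data]
                  !Int → ?Int
                    dual(X) = X

!Unit.rec X.?Unit.+{ack: !Bool.?Bool.?Unit.X, data: &{data: &{more: +{done: X, ok: X, err: X}, done: +{done: X, retry: end, err: X}, ack: ?Str.end}, done: &{retry: !Int.X, data: &{more: X, ok: end}}}, ok: &{stop: &{retry: &{stop: X, data: X}, err: ?Bool.X, ok: !Unit.X}, retry: !Str.?Int.end, err: +{ok: &{more: end, ok: X, stop: X}, err: !Int.X, data: ?Int.X}}}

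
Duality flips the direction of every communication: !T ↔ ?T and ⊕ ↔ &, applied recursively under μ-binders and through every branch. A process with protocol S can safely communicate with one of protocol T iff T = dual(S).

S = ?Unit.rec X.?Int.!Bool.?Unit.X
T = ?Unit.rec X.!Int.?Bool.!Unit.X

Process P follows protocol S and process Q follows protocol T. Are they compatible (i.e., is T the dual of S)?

?Unit ‖ ?Unit  ✗ same direction on both sides — not dual

NO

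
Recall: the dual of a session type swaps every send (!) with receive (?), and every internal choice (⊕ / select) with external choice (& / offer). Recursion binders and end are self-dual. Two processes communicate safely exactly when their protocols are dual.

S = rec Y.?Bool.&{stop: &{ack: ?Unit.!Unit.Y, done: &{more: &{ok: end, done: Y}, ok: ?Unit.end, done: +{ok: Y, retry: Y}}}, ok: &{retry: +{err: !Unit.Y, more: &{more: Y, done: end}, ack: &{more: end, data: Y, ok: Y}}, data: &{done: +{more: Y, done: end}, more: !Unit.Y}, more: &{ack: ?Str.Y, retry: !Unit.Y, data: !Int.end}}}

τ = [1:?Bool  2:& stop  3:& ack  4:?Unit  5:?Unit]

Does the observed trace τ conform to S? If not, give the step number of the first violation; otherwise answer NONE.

5

step 1: ?Bool  ✓  residual = &{stop: &{ack: ?Unit.!Unit.rec Y.…, done: &{more: &{ok: end, done: rec Y.…}, ok: ?Unit.end, done: +{ok: rec Y.…, retry: rec Y.…}}}, ok: &{retry: +{err: !Unit.rec Y.…, more: &{more: rec Y.…, done: end}, ack: &{more: end, data: rec Y.…, ok: rec Y.…}}, data: &{done: +{more: rec Y.…, done: end}, more: !Unit.rec Y.…}, more: &{ack: ?Str.rec Y.…, retry: !Unit.rec Y.…, data: !Int.end}}}
step 2: & stop  ✓  residual = &{ack: ?Unit.!Unit.rec Y.…, done: &{more: &{ok: end, done: rec Y.…}, ok: ?Unit.end, done: +{ok: rec Y.…, retry: rec Y.…}}}
step 3: & ack  ✓  residual = ?Unit.!Unit.rec Y.…
step 4: ?Unit  ✓  residual = !Unit.rec Y.…
step 5: got ?Unit, protocol expects !Unit  ✗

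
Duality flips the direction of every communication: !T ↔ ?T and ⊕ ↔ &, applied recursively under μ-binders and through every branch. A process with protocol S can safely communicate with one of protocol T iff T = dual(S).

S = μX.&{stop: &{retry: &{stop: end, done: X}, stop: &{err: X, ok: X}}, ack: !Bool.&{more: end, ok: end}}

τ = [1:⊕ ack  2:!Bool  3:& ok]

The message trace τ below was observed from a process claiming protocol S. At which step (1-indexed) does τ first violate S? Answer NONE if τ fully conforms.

[1] got ⊕ ack, protocol expects & stop or & ack  ✗

1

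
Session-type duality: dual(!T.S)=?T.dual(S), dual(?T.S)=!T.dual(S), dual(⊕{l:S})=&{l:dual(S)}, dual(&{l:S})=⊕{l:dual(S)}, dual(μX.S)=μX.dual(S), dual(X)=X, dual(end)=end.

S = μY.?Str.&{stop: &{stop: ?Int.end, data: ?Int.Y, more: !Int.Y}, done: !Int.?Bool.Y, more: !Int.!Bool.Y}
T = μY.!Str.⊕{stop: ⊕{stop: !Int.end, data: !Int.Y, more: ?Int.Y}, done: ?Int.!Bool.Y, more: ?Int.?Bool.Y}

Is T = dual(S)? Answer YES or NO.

μY vs μY  ok (μ self-dual)
  ?Str vs !Str  ok
    &{stop,done,more} vs ⊕{stop,done,more}  ok same labels
      • stop:
        &{stop,data,more} vs ⊕{stop,data,more}  ok same labels
          • stop:
            ?Int vs !Int  ok
              end vs end  ok
          • data:
            ?Int vs !Int  ok
              Y vs Y  ok
          • more:
            !Int vs ?Int  ok
              Y vs Y  ok
      • done:
        !Int vs ?Int  ok
          ?Bool vs !Bool  ok
            Y vs Y  ok
      • more:
        !Int vs ?Int  ok
          !Bool vs ?Bool  ok
            Y vs Y  ok

YES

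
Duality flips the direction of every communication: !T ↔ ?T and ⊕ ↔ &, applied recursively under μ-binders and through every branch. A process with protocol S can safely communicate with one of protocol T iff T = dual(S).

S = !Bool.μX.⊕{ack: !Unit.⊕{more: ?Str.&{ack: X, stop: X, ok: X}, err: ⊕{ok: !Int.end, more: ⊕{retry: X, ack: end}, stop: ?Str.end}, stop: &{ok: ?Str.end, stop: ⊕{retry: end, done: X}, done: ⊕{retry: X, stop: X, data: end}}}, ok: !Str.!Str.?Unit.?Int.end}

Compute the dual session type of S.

!Bool ↦ ?Bool
  μX ↦ μX  (binder kept)
    ⊕{ack,ok} ↦ &{ack,ok}  (⊕→&)
      • ack:
        !Unit ↦ ?Unit
          ⊕{more,err,stop} ↦ &{more,err,stop}  (⊕→&)
            • more:
              ?Str ↦ !Str
                &{ack,stop,ok} ↦ ⊕{ack,stop,ok}  (offer→select)
                  • ack:
                    X self-dual
                  • stop:
                    X self-dual
                  • ok:
                    X self-dual
            • err:
              ⊕{ok,more,stop} ↦ &{ok,more,stop}  (⊕→&)
                • ok:
                  !Int ↦ ?Int
                    end self-dual
                • more:
                  ⊕{retry,ack} ↦ &{retry,ack}  (⊕→&)
                    • retry:
                      X self-dual
                    • ack:
                      end self-dual
                • stop:
                  ?Str ↦ !Str
                    end self-dual
            • stop:
              &{ok,stop,done} ↦ ⊕{ok,stop,done}  (offer→select)
                • ok:
                  ?Str ↦ !Str
                    end self-dual
                • stop:
                  ⊕{retry,done} ↦ &{retry,done}  (⊕→&)
                    • retry:
                      end self-dual
                    • done:
                      X self-dual
                • done:
                  ⊕{retry,stop,data} ↦ &{retry,stop,data}  (⊕→&)
                    • retry:
                      X self-dual
                    • stop:
                      X self-dual
                    • data:
                      end self-dual
      • ok:
        !Str ↦ ?Str
          !Str ↦ ?Str
            ?Unit ↦ !Unit
              ?Int ↦ !Int
                end self-dual

?Bool.μX.&{ack: ?Unit.&{more: !Str.⊕{ack: X, stop: X, ok: X}, err: &{ok: ?Int.end, more: &{retry: X, ack: end}, stop: !Str.end}, stop: ⊕{ok: !Str.end, stop: &{retry: end, done: X}, done: &{retry: X, stop: X, data: end}}}, ok: ?Str.?Str.!Unit.!Int.end}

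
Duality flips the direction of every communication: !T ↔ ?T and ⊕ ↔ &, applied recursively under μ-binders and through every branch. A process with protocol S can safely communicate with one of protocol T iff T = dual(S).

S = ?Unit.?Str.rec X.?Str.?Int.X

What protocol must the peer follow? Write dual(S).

?Unit = !Unit
  ?Str = !Str
    rec X = rec X  (rec unchanged)
      ?Str = !Str
        ?Int = !Int
          dual(X) = X

!Unit.!Str.rec X.!Str.!Int.X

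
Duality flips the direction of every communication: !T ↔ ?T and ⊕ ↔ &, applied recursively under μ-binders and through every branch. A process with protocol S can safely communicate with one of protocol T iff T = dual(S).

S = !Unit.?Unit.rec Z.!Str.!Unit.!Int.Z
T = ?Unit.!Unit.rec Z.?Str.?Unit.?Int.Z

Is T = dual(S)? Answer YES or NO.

!Unit | ?Unit  ok
  ?Unit | !Unit  ok
    rec Z | rec Z  ok (μ self-dual)
      !Str | ?Str  ok
        !Unit | ?Unit  ok
          !Int | ?Int  ok
            Z | Z  ok

YES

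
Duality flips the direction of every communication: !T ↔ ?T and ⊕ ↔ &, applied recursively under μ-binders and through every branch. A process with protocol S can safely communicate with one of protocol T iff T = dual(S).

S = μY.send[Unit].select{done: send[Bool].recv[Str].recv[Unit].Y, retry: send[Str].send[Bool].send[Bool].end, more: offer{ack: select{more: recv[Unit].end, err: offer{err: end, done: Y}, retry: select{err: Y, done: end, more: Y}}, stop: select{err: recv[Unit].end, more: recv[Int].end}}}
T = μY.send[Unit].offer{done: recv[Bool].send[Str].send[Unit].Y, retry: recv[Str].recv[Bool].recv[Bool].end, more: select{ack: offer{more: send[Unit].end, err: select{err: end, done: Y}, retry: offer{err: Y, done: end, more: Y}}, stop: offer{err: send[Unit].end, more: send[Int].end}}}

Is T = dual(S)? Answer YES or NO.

NO

μY | μY  ✓ (rec unchanged)
  send[Unit] | send[Unit]  ✗ same direction on both sides — not dual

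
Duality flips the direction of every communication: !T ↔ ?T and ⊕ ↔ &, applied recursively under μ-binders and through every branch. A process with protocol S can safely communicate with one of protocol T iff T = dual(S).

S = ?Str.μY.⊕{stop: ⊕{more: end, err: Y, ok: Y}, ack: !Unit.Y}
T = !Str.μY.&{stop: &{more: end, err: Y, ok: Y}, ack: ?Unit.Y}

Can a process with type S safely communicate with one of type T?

YES

?Str ‖ !Str  ok
  μY ‖ μY  ok (μ self-dual)
    ⊕{stop,ack} ‖ &{stop,ack}  ok label sets agree
      • stop:
        ⊕{more,err,ok} ‖ &{more,err,ok}  ok label sets agree
          • more:
            end ‖ end  ok
          • err:
            Y ‖ Y  ok
          • ok:
            Y ‖ Y  ok
      • ack:
        !Unit ‖ ?Unit  ok
          Y ‖ Y  ok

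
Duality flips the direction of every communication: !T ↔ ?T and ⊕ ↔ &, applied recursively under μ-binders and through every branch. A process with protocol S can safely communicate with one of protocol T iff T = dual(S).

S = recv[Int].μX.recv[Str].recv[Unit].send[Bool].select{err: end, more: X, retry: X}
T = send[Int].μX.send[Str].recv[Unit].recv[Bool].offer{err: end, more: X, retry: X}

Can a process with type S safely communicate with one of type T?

NO

recv[Int] ‖ send[Int]  ok
  μX ‖ μX  ok (binder kept)
    recv[Str] ‖ send[Str]  ok
      recv[Unit] ‖ recv[Unit]  ✗ same direction on both sides — not dual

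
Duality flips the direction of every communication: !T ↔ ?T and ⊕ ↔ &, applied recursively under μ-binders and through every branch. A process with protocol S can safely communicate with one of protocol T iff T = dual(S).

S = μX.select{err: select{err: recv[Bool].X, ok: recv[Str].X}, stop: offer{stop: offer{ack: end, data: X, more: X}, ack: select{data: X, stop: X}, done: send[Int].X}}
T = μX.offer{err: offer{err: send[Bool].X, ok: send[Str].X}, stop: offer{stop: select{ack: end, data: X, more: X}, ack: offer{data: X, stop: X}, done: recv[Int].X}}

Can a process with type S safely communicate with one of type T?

NO

μX | μX  ✓ (μ self-dual)
  select{err,stop} | offer{err,stop}  ✓ labels match
    case err:
      select{err,ok} | offer{err,ok}  ✓ labels match
        case err:
          recv[Bool] | send[Bool]  ✓
            X | X  ✓
        case ok:
          recv[Str] | send[Str]  ✓
            X | X  ✓
    case stop:
      offer{stop,ack,done} | offer{stop,ack,done}  ✗ choice polarity not flipped — not dual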